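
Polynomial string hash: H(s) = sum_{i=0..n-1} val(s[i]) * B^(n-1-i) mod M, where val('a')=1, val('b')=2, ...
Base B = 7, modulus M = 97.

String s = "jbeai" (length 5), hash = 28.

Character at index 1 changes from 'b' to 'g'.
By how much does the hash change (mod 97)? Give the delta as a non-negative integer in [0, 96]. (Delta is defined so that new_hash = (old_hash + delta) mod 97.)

Delta formula: (val(new) - val(old)) * B^(n-1-k) mod M
  val('g') - val('b') = 7 - 2 = 5
  B^(n-1-k) = 7^3 mod 97 = 52
  Delta = 5 * 52 mod 97 = 66

Answer: 66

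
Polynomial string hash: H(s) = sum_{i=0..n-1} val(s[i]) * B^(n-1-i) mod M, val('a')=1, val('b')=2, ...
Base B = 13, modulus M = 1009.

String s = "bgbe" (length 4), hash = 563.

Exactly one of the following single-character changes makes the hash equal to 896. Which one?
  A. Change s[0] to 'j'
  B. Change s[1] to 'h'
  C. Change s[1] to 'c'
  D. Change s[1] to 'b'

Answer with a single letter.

Option A: s[0]='b'->'j', delta=(10-2)*13^3 mod 1009 = 423, hash=563+423 mod 1009 = 986
Option B: s[1]='g'->'h', delta=(8-7)*13^2 mod 1009 = 169, hash=563+169 mod 1009 = 732
Option C: s[1]='g'->'c', delta=(3-7)*13^2 mod 1009 = 333, hash=563+333 mod 1009 = 896 <-- target
Option D: s[1]='g'->'b', delta=(2-7)*13^2 mod 1009 = 164, hash=563+164 mod 1009 = 727

Answer: C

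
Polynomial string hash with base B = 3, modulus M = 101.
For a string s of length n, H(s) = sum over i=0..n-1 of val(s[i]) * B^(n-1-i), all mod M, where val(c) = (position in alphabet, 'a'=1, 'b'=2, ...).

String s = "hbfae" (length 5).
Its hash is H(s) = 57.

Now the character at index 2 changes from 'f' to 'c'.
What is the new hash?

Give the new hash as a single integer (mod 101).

val('f') = 6, val('c') = 3
Position k = 2, exponent = n-1-k = 2
B^2 mod M = 3^2 mod 101 = 9
Delta = (3 - 6) * 9 mod 101 = 74
New hash = (57 + 74) mod 101 = 30

Answer: 30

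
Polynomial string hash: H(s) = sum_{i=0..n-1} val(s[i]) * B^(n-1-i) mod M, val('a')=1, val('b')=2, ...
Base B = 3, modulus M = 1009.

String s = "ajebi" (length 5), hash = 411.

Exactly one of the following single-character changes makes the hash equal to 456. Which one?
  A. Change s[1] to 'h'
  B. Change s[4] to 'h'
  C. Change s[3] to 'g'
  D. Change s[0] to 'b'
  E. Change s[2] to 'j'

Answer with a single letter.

Answer: E

Derivation:
Option A: s[1]='j'->'h', delta=(8-10)*3^3 mod 1009 = 955, hash=411+955 mod 1009 = 357
Option B: s[4]='i'->'h', delta=(8-9)*3^0 mod 1009 = 1008, hash=411+1008 mod 1009 = 410
Option C: s[3]='b'->'g', delta=(7-2)*3^1 mod 1009 = 15, hash=411+15 mod 1009 = 426
Option D: s[0]='a'->'b', delta=(2-1)*3^4 mod 1009 = 81, hash=411+81 mod 1009 = 492
Option E: s[2]='e'->'j', delta=(10-5)*3^2 mod 1009 = 45, hash=411+45 mod 1009 = 456 <-- target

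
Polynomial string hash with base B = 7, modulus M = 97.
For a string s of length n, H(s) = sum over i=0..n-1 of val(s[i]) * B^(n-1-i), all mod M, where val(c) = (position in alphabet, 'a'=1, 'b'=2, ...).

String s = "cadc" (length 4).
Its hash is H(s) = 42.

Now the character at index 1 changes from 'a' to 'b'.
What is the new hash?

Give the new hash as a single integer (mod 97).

Answer: 91

Derivation:
val('a') = 1, val('b') = 2
Position k = 1, exponent = n-1-k = 2
B^2 mod M = 7^2 mod 97 = 49
Delta = (2 - 1) * 49 mod 97 = 49
New hash = (42 + 49) mod 97 = 91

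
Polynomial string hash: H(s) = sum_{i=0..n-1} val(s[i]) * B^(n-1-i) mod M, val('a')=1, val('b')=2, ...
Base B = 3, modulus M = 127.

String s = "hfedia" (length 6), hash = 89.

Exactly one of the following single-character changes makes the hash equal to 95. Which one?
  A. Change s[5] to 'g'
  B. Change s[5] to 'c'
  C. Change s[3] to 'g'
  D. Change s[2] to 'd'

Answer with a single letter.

Answer: A

Derivation:
Option A: s[5]='a'->'g', delta=(7-1)*3^0 mod 127 = 6, hash=89+6 mod 127 = 95 <-- target
Option B: s[5]='a'->'c', delta=(3-1)*3^0 mod 127 = 2, hash=89+2 mod 127 = 91
Option C: s[3]='d'->'g', delta=(7-4)*3^2 mod 127 = 27, hash=89+27 mod 127 = 116
Option D: s[2]='e'->'d', delta=(4-5)*3^3 mod 127 = 100, hash=89+100 mod 127 = 62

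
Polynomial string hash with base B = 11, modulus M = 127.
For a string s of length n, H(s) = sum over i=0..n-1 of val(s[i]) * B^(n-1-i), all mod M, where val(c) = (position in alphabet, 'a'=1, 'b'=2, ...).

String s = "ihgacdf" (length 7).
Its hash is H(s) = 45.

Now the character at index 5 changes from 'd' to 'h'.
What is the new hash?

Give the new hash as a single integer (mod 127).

val('d') = 4, val('h') = 8
Position k = 5, exponent = n-1-k = 1
B^1 mod M = 11^1 mod 127 = 11
Delta = (8 - 4) * 11 mod 127 = 44
New hash = (45 + 44) mod 127 = 89

Answer: 89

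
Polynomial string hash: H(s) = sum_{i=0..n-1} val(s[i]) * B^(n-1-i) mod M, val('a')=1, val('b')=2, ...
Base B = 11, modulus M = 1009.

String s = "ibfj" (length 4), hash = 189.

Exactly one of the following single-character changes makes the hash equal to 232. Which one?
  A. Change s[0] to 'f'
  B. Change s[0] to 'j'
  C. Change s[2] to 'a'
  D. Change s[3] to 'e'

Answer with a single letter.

Option A: s[0]='i'->'f', delta=(6-9)*11^3 mod 1009 = 43, hash=189+43 mod 1009 = 232 <-- target
Option B: s[0]='i'->'j', delta=(10-9)*11^3 mod 1009 = 322, hash=189+322 mod 1009 = 511
Option C: s[2]='f'->'a', delta=(1-6)*11^1 mod 1009 = 954, hash=189+954 mod 1009 = 134
Option D: s[3]='j'->'e', delta=(5-10)*11^0 mod 1009 = 1004, hash=189+1004 mod 1009 = 184

Answer: A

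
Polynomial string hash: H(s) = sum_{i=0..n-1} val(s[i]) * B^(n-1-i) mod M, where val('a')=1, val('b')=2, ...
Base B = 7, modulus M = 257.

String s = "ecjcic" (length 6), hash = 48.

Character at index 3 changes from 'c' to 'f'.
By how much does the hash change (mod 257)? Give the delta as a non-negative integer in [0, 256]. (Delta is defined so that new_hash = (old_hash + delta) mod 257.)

Delta formula: (val(new) - val(old)) * B^(n-1-k) mod M
  val('f') - val('c') = 6 - 3 = 3
  B^(n-1-k) = 7^2 mod 257 = 49
  Delta = 3 * 49 mod 257 = 147

Answer: 147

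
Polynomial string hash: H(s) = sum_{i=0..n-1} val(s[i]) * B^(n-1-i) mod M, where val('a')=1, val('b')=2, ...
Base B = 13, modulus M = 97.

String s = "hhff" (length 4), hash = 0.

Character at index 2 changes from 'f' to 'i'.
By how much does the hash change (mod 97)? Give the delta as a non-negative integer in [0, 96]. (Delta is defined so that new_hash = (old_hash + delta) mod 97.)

Delta formula: (val(new) - val(old)) * B^(n-1-k) mod M
  val('i') - val('f') = 9 - 6 = 3
  B^(n-1-k) = 13^1 mod 97 = 13
  Delta = 3 * 13 mod 97 = 39

Answer: 39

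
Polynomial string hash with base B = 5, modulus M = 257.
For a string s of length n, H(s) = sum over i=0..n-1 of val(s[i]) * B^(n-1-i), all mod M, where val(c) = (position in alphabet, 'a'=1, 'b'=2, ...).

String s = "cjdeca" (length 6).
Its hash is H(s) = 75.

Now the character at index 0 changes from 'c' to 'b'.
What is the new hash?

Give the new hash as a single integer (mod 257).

val('c') = 3, val('b') = 2
Position k = 0, exponent = n-1-k = 5
B^5 mod M = 5^5 mod 257 = 41
Delta = (2 - 3) * 41 mod 257 = 216
New hash = (75 + 216) mod 257 = 34

Answer: 34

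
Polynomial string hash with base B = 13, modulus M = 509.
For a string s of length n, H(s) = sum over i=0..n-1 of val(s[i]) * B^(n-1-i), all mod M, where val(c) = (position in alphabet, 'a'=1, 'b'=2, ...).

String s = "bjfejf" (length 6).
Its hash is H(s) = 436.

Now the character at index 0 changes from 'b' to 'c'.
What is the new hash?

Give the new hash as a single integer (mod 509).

Answer: 159

Derivation:
val('b') = 2, val('c') = 3
Position k = 0, exponent = n-1-k = 5
B^5 mod M = 13^5 mod 509 = 232
Delta = (3 - 2) * 232 mod 509 = 232
New hash = (436 + 232) mod 509 = 159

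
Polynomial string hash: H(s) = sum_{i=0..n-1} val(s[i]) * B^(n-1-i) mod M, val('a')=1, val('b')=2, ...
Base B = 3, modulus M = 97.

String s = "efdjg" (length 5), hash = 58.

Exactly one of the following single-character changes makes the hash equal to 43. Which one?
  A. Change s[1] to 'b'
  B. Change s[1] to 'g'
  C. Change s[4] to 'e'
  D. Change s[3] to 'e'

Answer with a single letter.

Answer: D

Derivation:
Option A: s[1]='f'->'b', delta=(2-6)*3^3 mod 97 = 86, hash=58+86 mod 97 = 47
Option B: s[1]='f'->'g', delta=(7-6)*3^3 mod 97 = 27, hash=58+27 mod 97 = 85
Option C: s[4]='g'->'e', delta=(5-7)*3^0 mod 97 = 95, hash=58+95 mod 97 = 56
Option D: s[3]='j'->'e', delta=(5-10)*3^1 mod 97 = 82, hash=58+82 mod 97 = 43 <-- target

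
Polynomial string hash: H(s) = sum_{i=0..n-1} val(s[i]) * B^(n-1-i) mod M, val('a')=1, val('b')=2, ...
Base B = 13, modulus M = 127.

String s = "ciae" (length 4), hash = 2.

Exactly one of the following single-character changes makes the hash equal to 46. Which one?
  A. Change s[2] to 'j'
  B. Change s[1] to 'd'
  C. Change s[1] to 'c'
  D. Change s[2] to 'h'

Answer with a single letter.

Option A: s[2]='a'->'j', delta=(10-1)*13^1 mod 127 = 117, hash=2+117 mod 127 = 119
Option B: s[1]='i'->'d', delta=(4-9)*13^2 mod 127 = 44, hash=2+44 mod 127 = 46 <-- target
Option C: s[1]='i'->'c', delta=(3-9)*13^2 mod 127 = 2, hash=2+2 mod 127 = 4
Option D: s[2]='a'->'h', delta=(8-1)*13^1 mod 127 = 91, hash=2+91 mod 127 = 93

Answer: B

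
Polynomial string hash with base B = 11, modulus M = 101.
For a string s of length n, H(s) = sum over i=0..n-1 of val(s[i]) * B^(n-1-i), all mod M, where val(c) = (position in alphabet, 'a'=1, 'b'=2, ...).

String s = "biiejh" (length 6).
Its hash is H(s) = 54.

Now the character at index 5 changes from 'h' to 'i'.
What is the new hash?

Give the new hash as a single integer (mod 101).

val('h') = 8, val('i') = 9
Position k = 5, exponent = n-1-k = 0
B^0 mod M = 11^0 mod 101 = 1
Delta = (9 - 8) * 1 mod 101 = 1
New hash = (54 + 1) mod 101 = 55

Answer: 55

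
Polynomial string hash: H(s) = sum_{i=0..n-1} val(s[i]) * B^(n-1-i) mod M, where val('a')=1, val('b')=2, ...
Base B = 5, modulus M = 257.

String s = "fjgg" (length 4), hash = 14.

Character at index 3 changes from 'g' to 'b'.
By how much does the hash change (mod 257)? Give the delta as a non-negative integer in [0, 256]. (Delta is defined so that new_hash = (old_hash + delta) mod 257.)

Answer: 252

Derivation:
Delta formula: (val(new) - val(old)) * B^(n-1-k) mod M
  val('b') - val('g') = 2 - 7 = -5
  B^(n-1-k) = 5^0 mod 257 = 1
  Delta = -5 * 1 mod 257 = 252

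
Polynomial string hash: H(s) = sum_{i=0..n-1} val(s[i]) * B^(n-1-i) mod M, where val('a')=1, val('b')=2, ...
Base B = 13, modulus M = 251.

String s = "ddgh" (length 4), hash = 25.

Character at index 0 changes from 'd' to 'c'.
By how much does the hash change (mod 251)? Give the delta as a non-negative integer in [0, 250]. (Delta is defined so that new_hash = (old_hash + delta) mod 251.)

Delta formula: (val(new) - val(old)) * B^(n-1-k) mod M
  val('c') - val('d') = 3 - 4 = -1
  B^(n-1-k) = 13^3 mod 251 = 189
  Delta = -1 * 189 mod 251 = 62

Answer: 62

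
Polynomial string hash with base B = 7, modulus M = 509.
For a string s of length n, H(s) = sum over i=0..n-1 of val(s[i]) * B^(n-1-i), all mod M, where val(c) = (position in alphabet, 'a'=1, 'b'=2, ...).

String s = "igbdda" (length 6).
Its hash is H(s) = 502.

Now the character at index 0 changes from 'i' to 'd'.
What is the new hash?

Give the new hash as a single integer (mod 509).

Answer: 452

Derivation:
val('i') = 9, val('d') = 4
Position k = 0, exponent = n-1-k = 5
B^5 mod M = 7^5 mod 509 = 10
Delta = (4 - 9) * 10 mod 509 = 459
New hash = (502 + 459) mod 509 = 452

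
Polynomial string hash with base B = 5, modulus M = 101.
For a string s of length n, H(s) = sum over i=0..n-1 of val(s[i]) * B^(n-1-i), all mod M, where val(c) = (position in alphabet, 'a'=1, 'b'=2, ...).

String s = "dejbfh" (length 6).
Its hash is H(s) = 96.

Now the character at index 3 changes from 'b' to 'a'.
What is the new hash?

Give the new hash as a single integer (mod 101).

Answer: 71

Derivation:
val('b') = 2, val('a') = 1
Position k = 3, exponent = n-1-k = 2
B^2 mod M = 5^2 mod 101 = 25
Delta = (1 - 2) * 25 mod 101 = 76
New hash = (96 + 76) mod 101 = 71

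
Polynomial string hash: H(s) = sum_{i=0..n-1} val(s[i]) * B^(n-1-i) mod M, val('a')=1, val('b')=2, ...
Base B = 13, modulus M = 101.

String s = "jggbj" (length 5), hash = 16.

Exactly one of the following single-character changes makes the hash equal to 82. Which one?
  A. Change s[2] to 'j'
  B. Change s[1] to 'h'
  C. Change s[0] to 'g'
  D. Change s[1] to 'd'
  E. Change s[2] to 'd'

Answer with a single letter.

Answer: C

Derivation:
Option A: s[2]='g'->'j', delta=(10-7)*13^2 mod 101 = 2, hash=16+2 mod 101 = 18
Option B: s[1]='g'->'h', delta=(8-7)*13^3 mod 101 = 76, hash=16+76 mod 101 = 92
Option C: s[0]='j'->'g', delta=(7-10)*13^4 mod 101 = 66, hash=16+66 mod 101 = 82 <-- target
Option D: s[1]='g'->'d', delta=(4-7)*13^3 mod 101 = 75, hash=16+75 mod 101 = 91
Option E: s[2]='g'->'d', delta=(4-7)*13^2 mod 101 = 99, hash=16+99 mod 101 = 14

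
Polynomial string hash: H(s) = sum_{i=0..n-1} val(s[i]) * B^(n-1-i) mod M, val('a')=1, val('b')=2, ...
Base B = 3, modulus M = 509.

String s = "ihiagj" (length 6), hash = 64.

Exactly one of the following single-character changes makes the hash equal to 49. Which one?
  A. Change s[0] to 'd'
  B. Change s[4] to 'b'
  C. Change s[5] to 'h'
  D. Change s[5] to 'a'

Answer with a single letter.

Option A: s[0]='i'->'d', delta=(4-9)*3^5 mod 509 = 312, hash=64+312 mod 509 = 376
Option B: s[4]='g'->'b', delta=(2-7)*3^1 mod 509 = 494, hash=64+494 mod 509 = 49 <-- target
Option C: s[5]='j'->'h', delta=(8-10)*3^0 mod 509 = 507, hash=64+507 mod 509 = 62
Option D: s[5]='j'->'a', delta=(1-10)*3^0 mod 509 = 500, hash=64+500 mod 509 = 55

Answer: B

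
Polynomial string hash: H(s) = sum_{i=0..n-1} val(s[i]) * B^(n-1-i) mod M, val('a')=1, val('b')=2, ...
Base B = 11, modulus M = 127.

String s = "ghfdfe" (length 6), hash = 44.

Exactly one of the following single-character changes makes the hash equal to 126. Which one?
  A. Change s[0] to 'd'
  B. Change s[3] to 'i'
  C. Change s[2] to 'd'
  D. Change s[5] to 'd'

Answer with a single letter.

Answer: A

Derivation:
Option A: s[0]='g'->'d', delta=(4-7)*11^5 mod 127 = 82, hash=44+82 mod 127 = 126 <-- target
Option B: s[3]='d'->'i', delta=(9-4)*11^2 mod 127 = 97, hash=44+97 mod 127 = 14
Option C: s[2]='f'->'d', delta=(4-6)*11^3 mod 127 = 5, hash=44+5 mod 127 = 49
Option D: s[5]='e'->'d', delta=(4-5)*11^0 mod 127 = 126, hash=44+126 mod 127 = 43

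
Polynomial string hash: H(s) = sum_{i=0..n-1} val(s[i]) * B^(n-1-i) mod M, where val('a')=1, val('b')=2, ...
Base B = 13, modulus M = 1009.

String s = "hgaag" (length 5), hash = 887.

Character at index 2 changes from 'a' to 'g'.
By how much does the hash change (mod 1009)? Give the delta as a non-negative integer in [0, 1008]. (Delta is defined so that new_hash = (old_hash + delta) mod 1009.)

Delta formula: (val(new) - val(old)) * B^(n-1-k) mod M
  val('g') - val('a') = 7 - 1 = 6
  B^(n-1-k) = 13^2 mod 1009 = 169
  Delta = 6 * 169 mod 1009 = 5

Answer: 5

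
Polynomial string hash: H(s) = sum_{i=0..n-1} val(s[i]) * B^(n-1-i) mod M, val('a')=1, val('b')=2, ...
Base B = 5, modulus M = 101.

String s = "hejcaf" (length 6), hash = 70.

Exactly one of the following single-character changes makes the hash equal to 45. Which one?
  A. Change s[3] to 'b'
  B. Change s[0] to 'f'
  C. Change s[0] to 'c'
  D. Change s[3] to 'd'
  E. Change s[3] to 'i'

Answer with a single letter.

Answer: A

Derivation:
Option A: s[3]='c'->'b', delta=(2-3)*5^2 mod 101 = 76, hash=70+76 mod 101 = 45 <-- target
Option B: s[0]='h'->'f', delta=(6-8)*5^5 mod 101 = 12, hash=70+12 mod 101 = 82
Option C: s[0]='h'->'c', delta=(3-8)*5^5 mod 101 = 30, hash=70+30 mod 101 = 100
Option D: s[3]='c'->'d', delta=(4-3)*5^2 mod 101 = 25, hash=70+25 mod 101 = 95
Option E: s[3]='c'->'i', delta=(9-3)*5^2 mod 101 = 49, hash=70+49 mod 101 = 18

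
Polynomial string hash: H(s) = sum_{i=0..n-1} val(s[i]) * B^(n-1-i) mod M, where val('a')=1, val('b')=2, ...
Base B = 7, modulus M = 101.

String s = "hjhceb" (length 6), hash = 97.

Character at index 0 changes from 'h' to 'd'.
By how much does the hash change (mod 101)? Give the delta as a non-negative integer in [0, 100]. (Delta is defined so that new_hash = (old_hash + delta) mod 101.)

Answer: 38

Derivation:
Delta formula: (val(new) - val(old)) * B^(n-1-k) mod M
  val('d') - val('h') = 4 - 8 = -4
  B^(n-1-k) = 7^5 mod 101 = 41
  Delta = -4 * 41 mod 101 = 38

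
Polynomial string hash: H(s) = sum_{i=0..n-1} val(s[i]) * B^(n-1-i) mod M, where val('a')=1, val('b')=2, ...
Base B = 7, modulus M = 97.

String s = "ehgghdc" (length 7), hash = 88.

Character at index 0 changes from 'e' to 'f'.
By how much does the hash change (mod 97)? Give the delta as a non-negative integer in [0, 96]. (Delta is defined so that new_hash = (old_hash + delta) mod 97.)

Answer: 85

Derivation:
Delta formula: (val(new) - val(old)) * B^(n-1-k) mod M
  val('f') - val('e') = 6 - 5 = 1
  B^(n-1-k) = 7^6 mod 97 = 85
  Delta = 1 * 85 mod 97 = 85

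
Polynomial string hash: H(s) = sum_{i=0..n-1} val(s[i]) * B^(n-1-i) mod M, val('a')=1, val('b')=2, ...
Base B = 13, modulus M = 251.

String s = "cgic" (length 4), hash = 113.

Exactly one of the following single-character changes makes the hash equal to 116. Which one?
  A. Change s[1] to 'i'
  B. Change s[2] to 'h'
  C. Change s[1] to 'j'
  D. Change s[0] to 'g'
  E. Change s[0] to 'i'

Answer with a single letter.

Option A: s[1]='g'->'i', delta=(9-7)*13^2 mod 251 = 87, hash=113+87 mod 251 = 200
Option B: s[2]='i'->'h', delta=(8-9)*13^1 mod 251 = 238, hash=113+238 mod 251 = 100
Option C: s[1]='g'->'j', delta=(10-7)*13^2 mod 251 = 5, hash=113+5 mod 251 = 118
Option D: s[0]='c'->'g', delta=(7-3)*13^3 mod 251 = 3, hash=113+3 mod 251 = 116 <-- target
Option E: s[0]='c'->'i', delta=(9-3)*13^3 mod 251 = 130, hash=113+130 mod 251 = 243

Answer: D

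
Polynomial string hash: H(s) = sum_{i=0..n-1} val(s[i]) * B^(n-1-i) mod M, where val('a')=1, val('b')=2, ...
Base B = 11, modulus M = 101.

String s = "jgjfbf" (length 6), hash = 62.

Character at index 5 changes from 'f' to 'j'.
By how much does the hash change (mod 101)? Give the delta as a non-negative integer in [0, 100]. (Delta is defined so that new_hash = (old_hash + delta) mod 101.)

Answer: 4

Derivation:
Delta formula: (val(new) - val(old)) * B^(n-1-k) mod M
  val('j') - val('f') = 10 - 6 = 4
  B^(n-1-k) = 11^0 mod 101 = 1
  Delta = 4 * 1 mod 101 = 4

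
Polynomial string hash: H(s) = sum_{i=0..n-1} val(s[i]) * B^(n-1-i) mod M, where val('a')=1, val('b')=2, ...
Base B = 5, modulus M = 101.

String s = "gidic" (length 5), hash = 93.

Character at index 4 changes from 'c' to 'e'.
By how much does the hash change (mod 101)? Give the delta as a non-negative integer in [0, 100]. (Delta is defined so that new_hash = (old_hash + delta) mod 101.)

Answer: 2

Derivation:
Delta formula: (val(new) - val(old)) * B^(n-1-k) mod M
  val('e') - val('c') = 5 - 3 = 2
  B^(n-1-k) = 5^0 mod 101 = 1
  Delta = 2 * 1 mod 101 = 2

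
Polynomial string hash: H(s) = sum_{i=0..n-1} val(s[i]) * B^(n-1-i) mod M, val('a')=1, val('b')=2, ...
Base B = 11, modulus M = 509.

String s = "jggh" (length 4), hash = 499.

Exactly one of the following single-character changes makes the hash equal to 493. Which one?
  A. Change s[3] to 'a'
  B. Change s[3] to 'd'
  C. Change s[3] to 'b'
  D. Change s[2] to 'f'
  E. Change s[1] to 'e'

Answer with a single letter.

Answer: C

Derivation:
Option A: s[3]='h'->'a', delta=(1-8)*11^0 mod 509 = 502, hash=499+502 mod 509 = 492
Option B: s[3]='h'->'d', delta=(4-8)*11^0 mod 509 = 505, hash=499+505 mod 509 = 495
Option C: s[3]='h'->'b', delta=(2-8)*11^0 mod 509 = 503, hash=499+503 mod 509 = 493 <-- target
Option D: s[2]='g'->'f', delta=(6-7)*11^1 mod 509 = 498, hash=499+498 mod 509 = 488
Option E: s[1]='g'->'e', delta=(5-7)*11^2 mod 509 = 267, hash=499+267 mod 509 = 257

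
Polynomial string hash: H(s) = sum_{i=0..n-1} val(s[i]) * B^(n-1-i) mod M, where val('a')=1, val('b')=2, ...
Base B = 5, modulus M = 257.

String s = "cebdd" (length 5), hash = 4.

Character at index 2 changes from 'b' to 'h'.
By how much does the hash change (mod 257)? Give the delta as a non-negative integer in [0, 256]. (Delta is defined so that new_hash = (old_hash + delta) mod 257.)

Answer: 150

Derivation:
Delta formula: (val(new) - val(old)) * B^(n-1-k) mod M
  val('h') - val('b') = 8 - 2 = 6
  B^(n-1-k) = 5^2 mod 257 = 25
  Delta = 6 * 25 mod 257 = 150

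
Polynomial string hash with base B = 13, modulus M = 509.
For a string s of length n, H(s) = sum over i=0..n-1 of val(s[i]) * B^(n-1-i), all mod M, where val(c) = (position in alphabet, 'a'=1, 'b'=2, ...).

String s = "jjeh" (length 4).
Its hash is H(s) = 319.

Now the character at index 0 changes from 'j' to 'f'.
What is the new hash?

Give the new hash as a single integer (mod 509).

Answer: 184

Derivation:
val('j') = 10, val('f') = 6
Position k = 0, exponent = n-1-k = 3
B^3 mod M = 13^3 mod 509 = 161
Delta = (6 - 10) * 161 mod 509 = 374
New hash = (319 + 374) mod 509 = 184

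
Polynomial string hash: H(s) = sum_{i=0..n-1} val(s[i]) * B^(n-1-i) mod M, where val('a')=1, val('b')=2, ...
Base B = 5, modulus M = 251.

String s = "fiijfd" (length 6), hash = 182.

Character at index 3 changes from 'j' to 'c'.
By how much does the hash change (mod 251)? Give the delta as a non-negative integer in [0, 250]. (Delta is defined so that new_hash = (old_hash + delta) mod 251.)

Delta formula: (val(new) - val(old)) * B^(n-1-k) mod M
  val('c') - val('j') = 3 - 10 = -7
  B^(n-1-k) = 5^2 mod 251 = 25
  Delta = -7 * 25 mod 251 = 76

Answer: 76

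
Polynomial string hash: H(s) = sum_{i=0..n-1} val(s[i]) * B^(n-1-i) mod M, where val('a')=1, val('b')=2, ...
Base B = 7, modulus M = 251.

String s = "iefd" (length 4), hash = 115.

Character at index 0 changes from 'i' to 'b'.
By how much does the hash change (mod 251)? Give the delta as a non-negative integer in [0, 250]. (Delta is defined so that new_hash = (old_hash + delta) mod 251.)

Answer: 109

Derivation:
Delta formula: (val(new) - val(old)) * B^(n-1-k) mod M
  val('b') - val('i') = 2 - 9 = -7
  B^(n-1-k) = 7^3 mod 251 = 92
  Delta = -7 * 92 mod 251 = 109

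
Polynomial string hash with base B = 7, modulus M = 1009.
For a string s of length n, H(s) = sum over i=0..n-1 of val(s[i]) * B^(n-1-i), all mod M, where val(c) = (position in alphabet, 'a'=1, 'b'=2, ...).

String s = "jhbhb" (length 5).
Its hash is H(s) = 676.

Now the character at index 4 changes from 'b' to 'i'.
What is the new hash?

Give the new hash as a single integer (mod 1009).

val('b') = 2, val('i') = 9
Position k = 4, exponent = n-1-k = 0
B^0 mod M = 7^0 mod 1009 = 1
Delta = (9 - 2) * 1 mod 1009 = 7
New hash = (676 + 7) mod 1009 = 683

Answer: 683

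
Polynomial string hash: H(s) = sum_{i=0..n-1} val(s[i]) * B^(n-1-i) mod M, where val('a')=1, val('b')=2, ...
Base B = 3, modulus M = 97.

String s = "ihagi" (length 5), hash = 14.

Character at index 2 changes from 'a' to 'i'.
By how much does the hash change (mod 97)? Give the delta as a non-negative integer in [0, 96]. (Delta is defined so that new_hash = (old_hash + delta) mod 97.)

Answer: 72

Derivation:
Delta formula: (val(new) - val(old)) * B^(n-1-k) mod M
  val('i') - val('a') = 9 - 1 = 8
  B^(n-1-k) = 3^2 mod 97 = 9
  Delta = 8 * 9 mod 97 = 72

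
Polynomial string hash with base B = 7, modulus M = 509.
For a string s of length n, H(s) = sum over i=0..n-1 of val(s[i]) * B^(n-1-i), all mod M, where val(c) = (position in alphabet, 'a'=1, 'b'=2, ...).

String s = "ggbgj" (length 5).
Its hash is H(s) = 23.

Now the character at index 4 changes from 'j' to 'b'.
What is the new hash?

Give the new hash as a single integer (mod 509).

Answer: 15

Derivation:
val('j') = 10, val('b') = 2
Position k = 4, exponent = n-1-k = 0
B^0 mod M = 7^0 mod 509 = 1
Delta = (2 - 10) * 1 mod 509 = 501
New hash = (23 + 501) mod 509 = 15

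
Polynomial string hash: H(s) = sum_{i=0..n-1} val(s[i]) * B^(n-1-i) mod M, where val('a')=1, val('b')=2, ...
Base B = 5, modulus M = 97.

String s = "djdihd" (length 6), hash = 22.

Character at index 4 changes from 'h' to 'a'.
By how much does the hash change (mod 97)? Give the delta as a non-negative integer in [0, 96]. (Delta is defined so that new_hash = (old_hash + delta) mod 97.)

Delta formula: (val(new) - val(old)) * B^(n-1-k) mod M
  val('a') - val('h') = 1 - 8 = -7
  B^(n-1-k) = 5^1 mod 97 = 5
  Delta = -7 * 5 mod 97 = 62

Answer: 62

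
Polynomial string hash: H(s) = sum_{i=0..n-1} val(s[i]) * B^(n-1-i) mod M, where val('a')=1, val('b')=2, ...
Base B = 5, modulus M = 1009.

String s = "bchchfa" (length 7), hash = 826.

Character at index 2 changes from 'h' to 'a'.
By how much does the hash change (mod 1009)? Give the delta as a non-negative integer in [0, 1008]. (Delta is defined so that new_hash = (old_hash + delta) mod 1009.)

Delta formula: (val(new) - val(old)) * B^(n-1-k) mod M
  val('a') - val('h') = 1 - 8 = -7
  B^(n-1-k) = 5^4 mod 1009 = 625
  Delta = -7 * 625 mod 1009 = 670

Answer: 670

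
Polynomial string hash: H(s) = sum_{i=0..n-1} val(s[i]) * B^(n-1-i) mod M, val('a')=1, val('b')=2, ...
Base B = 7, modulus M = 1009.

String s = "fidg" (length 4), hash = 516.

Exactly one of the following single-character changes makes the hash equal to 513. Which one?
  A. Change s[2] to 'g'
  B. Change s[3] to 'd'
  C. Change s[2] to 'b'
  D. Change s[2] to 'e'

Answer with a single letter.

Option A: s[2]='d'->'g', delta=(7-4)*7^1 mod 1009 = 21, hash=516+21 mod 1009 = 537
Option B: s[3]='g'->'d', delta=(4-7)*7^0 mod 1009 = 1006, hash=516+1006 mod 1009 = 513 <-- target
Option C: s[2]='d'->'b', delta=(2-4)*7^1 mod 1009 = 995, hash=516+995 mod 1009 = 502
Option D: s[2]='d'->'e', delta=(5-4)*7^1 mod 1009 = 7, hash=516+7 mod 1009 = 523

Answer: B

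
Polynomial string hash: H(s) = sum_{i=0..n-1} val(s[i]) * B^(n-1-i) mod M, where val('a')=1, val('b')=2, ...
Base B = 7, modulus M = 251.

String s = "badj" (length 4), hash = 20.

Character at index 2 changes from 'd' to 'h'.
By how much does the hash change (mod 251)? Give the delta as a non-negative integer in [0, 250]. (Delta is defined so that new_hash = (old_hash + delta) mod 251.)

Answer: 28

Derivation:
Delta formula: (val(new) - val(old)) * B^(n-1-k) mod M
  val('h') - val('d') = 8 - 4 = 4
  B^(n-1-k) = 7^1 mod 251 = 7
  Delta = 4 * 7 mod 251 = 28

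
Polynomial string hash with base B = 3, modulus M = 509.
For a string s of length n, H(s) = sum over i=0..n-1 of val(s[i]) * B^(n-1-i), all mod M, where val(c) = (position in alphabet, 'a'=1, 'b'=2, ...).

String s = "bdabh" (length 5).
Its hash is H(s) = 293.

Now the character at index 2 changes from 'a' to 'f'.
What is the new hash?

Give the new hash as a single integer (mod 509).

Answer: 338

Derivation:
val('a') = 1, val('f') = 6
Position k = 2, exponent = n-1-k = 2
B^2 mod M = 3^2 mod 509 = 9
Delta = (6 - 1) * 9 mod 509 = 45
New hash = (293 + 45) mod 509 = 338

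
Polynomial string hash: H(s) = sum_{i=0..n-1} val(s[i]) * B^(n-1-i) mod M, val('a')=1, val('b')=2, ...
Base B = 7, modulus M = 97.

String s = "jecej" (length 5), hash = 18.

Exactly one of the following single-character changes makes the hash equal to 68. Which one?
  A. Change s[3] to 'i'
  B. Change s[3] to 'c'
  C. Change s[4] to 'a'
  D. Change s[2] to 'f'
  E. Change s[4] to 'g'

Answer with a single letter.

Answer: D

Derivation:
Option A: s[3]='e'->'i', delta=(9-5)*7^1 mod 97 = 28, hash=18+28 mod 97 = 46
Option B: s[3]='e'->'c', delta=(3-5)*7^1 mod 97 = 83, hash=18+83 mod 97 = 4
Option C: s[4]='j'->'a', delta=(1-10)*7^0 mod 97 = 88, hash=18+88 mod 97 = 9
Option D: s[2]='c'->'f', delta=(6-3)*7^2 mod 97 = 50, hash=18+50 mod 97 = 68 <-- target
Option E: s[4]='j'->'g', delta=(7-10)*7^0 mod 97 = 94, hash=18+94 mod 97 = 15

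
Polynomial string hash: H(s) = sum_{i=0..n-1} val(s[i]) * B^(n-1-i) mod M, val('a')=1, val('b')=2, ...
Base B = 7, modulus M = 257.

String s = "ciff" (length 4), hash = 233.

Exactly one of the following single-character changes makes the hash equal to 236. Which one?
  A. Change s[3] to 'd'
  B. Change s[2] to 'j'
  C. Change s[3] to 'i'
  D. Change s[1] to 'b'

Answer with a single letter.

Answer: C

Derivation:
Option A: s[3]='f'->'d', delta=(4-6)*7^0 mod 257 = 255, hash=233+255 mod 257 = 231
Option B: s[2]='f'->'j', delta=(10-6)*7^1 mod 257 = 28, hash=233+28 mod 257 = 4
Option C: s[3]='f'->'i', delta=(9-6)*7^0 mod 257 = 3, hash=233+3 mod 257 = 236 <-- target
Option D: s[1]='i'->'b', delta=(2-9)*7^2 mod 257 = 171, hash=233+171 mod 257 = 147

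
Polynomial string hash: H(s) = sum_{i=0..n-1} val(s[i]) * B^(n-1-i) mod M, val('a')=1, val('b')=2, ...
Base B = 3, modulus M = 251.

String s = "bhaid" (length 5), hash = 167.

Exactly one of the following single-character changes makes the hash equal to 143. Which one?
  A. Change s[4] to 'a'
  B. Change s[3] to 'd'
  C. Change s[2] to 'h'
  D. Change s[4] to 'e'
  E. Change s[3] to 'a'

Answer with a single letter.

Option A: s[4]='d'->'a', delta=(1-4)*3^0 mod 251 = 248, hash=167+248 mod 251 = 164
Option B: s[3]='i'->'d', delta=(4-9)*3^1 mod 251 = 236, hash=167+236 mod 251 = 152
Option C: s[2]='a'->'h', delta=(8-1)*3^2 mod 251 = 63, hash=167+63 mod 251 = 230
Option D: s[4]='d'->'e', delta=(5-4)*3^0 mod 251 = 1, hash=167+1 mod 251 = 168
Option E: s[3]='i'->'a', delta=(1-9)*3^1 mod 251 = 227, hash=167+227 mod 251 = 143 <-- target

Answer: E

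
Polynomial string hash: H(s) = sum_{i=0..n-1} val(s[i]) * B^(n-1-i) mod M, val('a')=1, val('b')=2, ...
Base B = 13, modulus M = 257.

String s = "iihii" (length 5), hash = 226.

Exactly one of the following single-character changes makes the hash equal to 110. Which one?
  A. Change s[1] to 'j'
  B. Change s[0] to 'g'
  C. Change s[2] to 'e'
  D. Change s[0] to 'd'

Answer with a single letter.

Answer: A

Derivation:
Option A: s[1]='i'->'j', delta=(10-9)*13^3 mod 257 = 141, hash=226+141 mod 257 = 110 <-- target
Option B: s[0]='i'->'g', delta=(7-9)*13^4 mod 257 = 189, hash=226+189 mod 257 = 158
Option C: s[2]='h'->'e', delta=(5-8)*13^2 mod 257 = 7, hash=226+7 mod 257 = 233
Option D: s[0]='i'->'d', delta=(4-9)*13^4 mod 257 = 87, hash=226+87 mod 257 = 56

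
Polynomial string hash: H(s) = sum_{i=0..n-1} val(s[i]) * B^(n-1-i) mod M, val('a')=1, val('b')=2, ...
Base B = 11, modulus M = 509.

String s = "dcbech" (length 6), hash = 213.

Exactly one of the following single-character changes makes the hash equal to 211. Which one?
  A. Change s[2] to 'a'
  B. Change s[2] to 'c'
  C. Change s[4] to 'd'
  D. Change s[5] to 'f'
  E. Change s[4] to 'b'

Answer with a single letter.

Answer: D

Derivation:
Option A: s[2]='b'->'a', delta=(1-2)*11^3 mod 509 = 196, hash=213+196 mod 509 = 409
Option B: s[2]='b'->'c', delta=(3-2)*11^3 mod 509 = 313, hash=213+313 mod 509 = 17
Option C: s[4]='c'->'d', delta=(4-3)*11^1 mod 509 = 11, hash=213+11 mod 509 = 224
Option D: s[5]='h'->'f', delta=(6-8)*11^0 mod 509 = 507, hash=213+507 mod 509 = 211 <-- target
Option E: s[4]='c'->'b', delta=(2-3)*11^1 mod 509 = 498, hash=213+498 mod 509 = 202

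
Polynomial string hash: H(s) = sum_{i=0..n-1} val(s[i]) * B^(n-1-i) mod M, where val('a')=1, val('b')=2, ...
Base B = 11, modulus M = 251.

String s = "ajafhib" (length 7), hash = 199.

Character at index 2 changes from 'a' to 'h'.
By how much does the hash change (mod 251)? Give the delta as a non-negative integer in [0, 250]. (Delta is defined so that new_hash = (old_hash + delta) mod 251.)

Answer: 79

Derivation:
Delta formula: (val(new) - val(old)) * B^(n-1-k) mod M
  val('h') - val('a') = 8 - 1 = 7
  B^(n-1-k) = 11^4 mod 251 = 83
  Delta = 7 * 83 mod 251 = 79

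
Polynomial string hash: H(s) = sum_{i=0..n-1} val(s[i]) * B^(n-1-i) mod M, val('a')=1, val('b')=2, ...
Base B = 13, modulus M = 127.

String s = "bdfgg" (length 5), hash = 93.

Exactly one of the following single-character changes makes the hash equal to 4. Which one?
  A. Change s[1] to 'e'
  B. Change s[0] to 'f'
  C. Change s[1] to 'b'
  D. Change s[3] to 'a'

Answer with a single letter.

Answer: A

Derivation:
Option A: s[1]='d'->'e', delta=(5-4)*13^3 mod 127 = 38, hash=93+38 mod 127 = 4 <-- target
Option B: s[0]='b'->'f', delta=(6-2)*13^4 mod 127 = 71, hash=93+71 mod 127 = 37
Option C: s[1]='d'->'b', delta=(2-4)*13^3 mod 127 = 51, hash=93+51 mod 127 = 17
Option D: s[3]='g'->'a', delta=(1-7)*13^1 mod 127 = 49, hash=93+49 mod 127 = 15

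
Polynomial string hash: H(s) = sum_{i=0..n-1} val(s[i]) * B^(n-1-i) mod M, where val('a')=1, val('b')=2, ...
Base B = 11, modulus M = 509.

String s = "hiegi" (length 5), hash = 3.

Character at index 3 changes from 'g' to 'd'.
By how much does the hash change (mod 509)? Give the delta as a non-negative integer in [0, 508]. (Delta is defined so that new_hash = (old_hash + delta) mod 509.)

Answer: 476

Derivation:
Delta formula: (val(new) - val(old)) * B^(n-1-k) mod M
  val('d') - val('g') = 4 - 7 = -3
  B^(n-1-k) = 11^1 mod 509 = 11
  Delta = -3 * 11 mod 509 = 476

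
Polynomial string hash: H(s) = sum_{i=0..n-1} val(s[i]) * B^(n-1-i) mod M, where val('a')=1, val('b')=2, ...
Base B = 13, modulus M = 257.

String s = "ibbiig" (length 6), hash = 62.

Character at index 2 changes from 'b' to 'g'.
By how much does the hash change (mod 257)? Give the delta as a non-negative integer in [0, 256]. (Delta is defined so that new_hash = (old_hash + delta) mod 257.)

Answer: 191

Derivation:
Delta formula: (val(new) - val(old)) * B^(n-1-k) mod M
  val('g') - val('b') = 7 - 2 = 5
  B^(n-1-k) = 13^3 mod 257 = 141
  Delta = 5 * 141 mod 257 = 191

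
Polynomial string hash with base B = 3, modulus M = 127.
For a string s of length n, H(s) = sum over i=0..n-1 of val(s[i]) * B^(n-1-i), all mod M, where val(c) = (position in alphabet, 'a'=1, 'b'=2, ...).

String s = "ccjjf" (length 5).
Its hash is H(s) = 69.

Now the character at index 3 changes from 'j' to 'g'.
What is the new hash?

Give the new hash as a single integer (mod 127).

Answer: 60

Derivation:
val('j') = 10, val('g') = 7
Position k = 3, exponent = n-1-k = 1
B^1 mod M = 3^1 mod 127 = 3
Delta = (7 - 10) * 3 mod 127 = 118
New hash = (69 + 118) mod 127 = 60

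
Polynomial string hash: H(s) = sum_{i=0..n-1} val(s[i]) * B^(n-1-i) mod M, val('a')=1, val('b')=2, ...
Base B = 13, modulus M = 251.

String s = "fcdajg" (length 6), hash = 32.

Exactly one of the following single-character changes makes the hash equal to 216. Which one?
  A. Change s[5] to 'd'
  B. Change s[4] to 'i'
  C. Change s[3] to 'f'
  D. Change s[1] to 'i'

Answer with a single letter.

Answer: D

Derivation:
Option A: s[5]='g'->'d', delta=(4-7)*13^0 mod 251 = 248, hash=32+248 mod 251 = 29
Option B: s[4]='j'->'i', delta=(9-10)*13^1 mod 251 = 238, hash=32+238 mod 251 = 19
Option C: s[3]='a'->'f', delta=(6-1)*13^2 mod 251 = 92, hash=32+92 mod 251 = 124
Option D: s[1]='c'->'i', delta=(9-3)*13^4 mod 251 = 184, hash=32+184 mod 251 = 216 <-- target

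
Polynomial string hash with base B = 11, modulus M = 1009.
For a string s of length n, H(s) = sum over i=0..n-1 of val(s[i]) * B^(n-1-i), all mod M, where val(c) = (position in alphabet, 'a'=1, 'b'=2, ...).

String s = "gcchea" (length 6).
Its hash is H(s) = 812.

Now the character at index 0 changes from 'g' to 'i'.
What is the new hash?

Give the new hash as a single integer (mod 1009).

Answer: 34

Derivation:
val('g') = 7, val('i') = 9
Position k = 0, exponent = n-1-k = 5
B^5 mod M = 11^5 mod 1009 = 620
Delta = (9 - 7) * 620 mod 1009 = 231
New hash = (812 + 231) mod 1009 = 34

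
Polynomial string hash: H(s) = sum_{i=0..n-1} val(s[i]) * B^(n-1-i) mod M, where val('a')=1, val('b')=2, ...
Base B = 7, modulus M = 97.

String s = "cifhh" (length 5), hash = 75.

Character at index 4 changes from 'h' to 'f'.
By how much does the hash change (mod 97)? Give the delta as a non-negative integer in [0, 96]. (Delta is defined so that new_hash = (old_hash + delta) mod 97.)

Delta formula: (val(new) - val(old)) * B^(n-1-k) mod M
  val('f') - val('h') = 6 - 8 = -2
  B^(n-1-k) = 7^0 mod 97 = 1
  Delta = -2 * 1 mod 97 = 95

Answer: 95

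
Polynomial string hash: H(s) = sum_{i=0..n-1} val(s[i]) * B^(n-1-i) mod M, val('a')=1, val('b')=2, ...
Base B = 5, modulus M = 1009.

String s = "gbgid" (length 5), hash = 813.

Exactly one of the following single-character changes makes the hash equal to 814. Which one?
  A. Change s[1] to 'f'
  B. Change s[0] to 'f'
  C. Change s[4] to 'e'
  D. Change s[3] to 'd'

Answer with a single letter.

Option A: s[1]='b'->'f', delta=(6-2)*5^3 mod 1009 = 500, hash=813+500 mod 1009 = 304
Option B: s[0]='g'->'f', delta=(6-7)*5^4 mod 1009 = 384, hash=813+384 mod 1009 = 188
Option C: s[4]='d'->'e', delta=(5-4)*5^0 mod 1009 = 1, hash=813+1 mod 1009 = 814 <-- target
Option D: s[3]='i'->'d', delta=(4-9)*5^1 mod 1009 = 984, hash=813+984 mod 1009 = 788

Answer: C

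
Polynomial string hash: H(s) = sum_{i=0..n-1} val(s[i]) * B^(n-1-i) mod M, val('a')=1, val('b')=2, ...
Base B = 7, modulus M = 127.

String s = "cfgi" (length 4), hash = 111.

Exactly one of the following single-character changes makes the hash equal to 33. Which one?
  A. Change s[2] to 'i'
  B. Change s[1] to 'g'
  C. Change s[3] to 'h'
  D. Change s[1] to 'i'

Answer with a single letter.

Answer: B

Derivation:
Option A: s[2]='g'->'i', delta=(9-7)*7^1 mod 127 = 14, hash=111+14 mod 127 = 125
Option B: s[1]='f'->'g', delta=(7-6)*7^2 mod 127 = 49, hash=111+49 mod 127 = 33 <-- target
Option C: s[3]='i'->'h', delta=(8-9)*7^0 mod 127 = 126, hash=111+126 mod 127 = 110
Option D: s[1]='f'->'i', delta=(9-6)*7^2 mod 127 = 20, hash=111+20 mod 127 = 4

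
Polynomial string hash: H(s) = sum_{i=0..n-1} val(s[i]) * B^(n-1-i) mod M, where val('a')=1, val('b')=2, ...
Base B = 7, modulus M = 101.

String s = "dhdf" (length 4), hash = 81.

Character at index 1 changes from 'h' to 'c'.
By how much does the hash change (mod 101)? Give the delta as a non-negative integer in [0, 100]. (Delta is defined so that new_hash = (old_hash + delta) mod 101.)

Answer: 58

Derivation:
Delta formula: (val(new) - val(old)) * B^(n-1-k) mod M
  val('c') - val('h') = 3 - 8 = -5
  B^(n-1-k) = 7^2 mod 101 = 49
  Delta = -5 * 49 mod 101 = 58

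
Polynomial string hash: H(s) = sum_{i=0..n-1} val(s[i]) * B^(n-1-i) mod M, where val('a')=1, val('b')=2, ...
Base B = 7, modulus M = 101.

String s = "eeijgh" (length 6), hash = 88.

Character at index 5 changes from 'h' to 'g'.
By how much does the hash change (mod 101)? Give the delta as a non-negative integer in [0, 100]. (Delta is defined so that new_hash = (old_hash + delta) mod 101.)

Answer: 100

Derivation:
Delta formula: (val(new) - val(old)) * B^(n-1-k) mod M
  val('g') - val('h') = 7 - 8 = -1
  B^(n-1-k) = 7^0 mod 101 = 1
  Delta = -1 * 1 mod 101 = 100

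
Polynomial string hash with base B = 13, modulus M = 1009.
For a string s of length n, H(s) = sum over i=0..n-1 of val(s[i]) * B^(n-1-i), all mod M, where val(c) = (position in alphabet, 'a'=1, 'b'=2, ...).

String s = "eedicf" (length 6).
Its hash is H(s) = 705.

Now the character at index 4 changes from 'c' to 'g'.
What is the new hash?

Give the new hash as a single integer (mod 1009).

Answer: 757

Derivation:
val('c') = 3, val('g') = 7
Position k = 4, exponent = n-1-k = 1
B^1 mod M = 13^1 mod 1009 = 13
Delta = (7 - 3) * 13 mod 1009 = 52
New hash = (705 + 52) mod 1009 = 757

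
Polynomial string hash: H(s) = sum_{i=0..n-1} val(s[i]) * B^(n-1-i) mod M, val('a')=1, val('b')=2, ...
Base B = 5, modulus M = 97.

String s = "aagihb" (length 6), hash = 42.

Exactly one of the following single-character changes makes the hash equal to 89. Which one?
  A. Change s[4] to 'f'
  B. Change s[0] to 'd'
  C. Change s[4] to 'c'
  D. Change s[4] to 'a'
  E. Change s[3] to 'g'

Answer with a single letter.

Answer: E

Derivation:
Option A: s[4]='h'->'f', delta=(6-8)*5^1 mod 97 = 87, hash=42+87 mod 97 = 32
Option B: s[0]='a'->'d', delta=(4-1)*5^5 mod 97 = 63, hash=42+63 mod 97 = 8
Option C: s[4]='h'->'c', delta=(3-8)*5^1 mod 97 = 72, hash=42+72 mod 97 = 17
Option D: s[4]='h'->'a', delta=(1-8)*5^1 mod 97 = 62, hash=42+62 mod 97 = 7
Option E: s[3]='i'->'g', delta=(7-9)*5^2 mod 97 = 47, hash=42+47 mod 97 = 89 <-- target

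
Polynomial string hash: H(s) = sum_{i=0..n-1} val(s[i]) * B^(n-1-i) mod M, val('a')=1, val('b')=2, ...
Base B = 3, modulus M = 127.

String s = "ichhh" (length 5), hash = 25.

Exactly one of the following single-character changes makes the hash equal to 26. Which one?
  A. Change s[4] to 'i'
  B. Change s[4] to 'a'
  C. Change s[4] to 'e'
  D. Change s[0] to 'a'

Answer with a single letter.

Answer: A

Derivation:
Option A: s[4]='h'->'i', delta=(9-8)*3^0 mod 127 = 1, hash=25+1 mod 127 = 26 <-- target
Option B: s[4]='h'->'a', delta=(1-8)*3^0 mod 127 = 120, hash=25+120 mod 127 = 18
Option C: s[4]='h'->'e', delta=(5-8)*3^0 mod 127 = 124, hash=25+124 mod 127 = 22
Option D: s[0]='i'->'a', delta=(1-9)*3^4 mod 127 = 114, hash=25+114 mod 127 = 12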